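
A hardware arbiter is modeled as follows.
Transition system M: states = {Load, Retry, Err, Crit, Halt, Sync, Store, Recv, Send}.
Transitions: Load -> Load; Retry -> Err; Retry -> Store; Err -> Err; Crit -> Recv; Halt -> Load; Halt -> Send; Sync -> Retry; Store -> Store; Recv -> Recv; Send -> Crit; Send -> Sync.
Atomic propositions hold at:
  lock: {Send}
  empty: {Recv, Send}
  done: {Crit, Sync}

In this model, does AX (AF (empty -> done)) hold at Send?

Sat(empty -> done) = {Load, Retry, Err, Crit, Halt, Sync, Store}
AF (empty -> done): least fixpoint, start Z0 = {Load, Retry, Err, Crit, Halt, Sync, Store}, add states with every successor in Z. Z1 = {Load, Retry, Err, Crit, Halt, Sync, Store, Send}; fixed.
Sat(AF (empty -> done)) = {Load, Retry, Err, Crit, Halt, Sync, Store, Send}
Sat(AX (AF (empty -> done))) = {s : every successor in {Load, Retry, Err, Crit, Halt, Sync, Store, Send}} = {Load, Retry, Err, Halt, Sync, Store, Send}
Send ∈ Sat(AX (AF (empty -> done))) = {Load, Retry, Err, Halt, Sync, Store, Send}, so the formula holds at Send.

Yes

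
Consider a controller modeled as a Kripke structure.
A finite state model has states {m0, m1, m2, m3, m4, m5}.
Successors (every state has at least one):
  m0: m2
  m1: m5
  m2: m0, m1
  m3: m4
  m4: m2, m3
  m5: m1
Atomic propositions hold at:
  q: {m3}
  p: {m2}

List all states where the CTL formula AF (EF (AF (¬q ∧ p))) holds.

{m0, m2, m3, m4}

Sat(¬q) = {m0, m1, m2, m4, m5}
Sat(¬q ∧ p) = {m2}
AF (¬q ∧ p): least fixpoint, start Z0 = {m2}, add states with every successor in Z. Z1 = {m0, m2}; fixed.
Sat(AF (¬q ∧ p)) = {m0, m2}
EF (AF (¬q ∧ p)): least fixpoint, start Z0 = {m0, m2}, add states with some successor in Z. Z1 = {m0, m2, m4}; Z2 = {m0, m2, m3, m4}; fixed.
Sat(EF (AF (¬q ∧ p))) = {m0, m2, m3, m4}
AF (EF (AF (¬q ∧ p))): least fixpoint, start Z0 = {m0, m2, m3, m4}, add states with every successor in Z. Already a fixed point.
Sat(AF (EF (AF (¬q ∧ p)))) = {m0, m2, m3, m4}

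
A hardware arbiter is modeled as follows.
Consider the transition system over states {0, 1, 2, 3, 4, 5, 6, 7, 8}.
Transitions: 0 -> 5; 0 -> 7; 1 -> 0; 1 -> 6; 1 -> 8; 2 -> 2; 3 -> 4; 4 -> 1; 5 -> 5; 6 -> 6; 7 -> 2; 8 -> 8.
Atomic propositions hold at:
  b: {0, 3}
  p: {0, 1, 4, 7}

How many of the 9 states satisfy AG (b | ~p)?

Sat(~p) = {2, 3, 5, 6, 8}
Sat(b | ~p) = {0, 2, 3, 5, 6, 8}
AG (b | ~p): greatest fixpoint, start Z0 = {0, 2, 3, 5, 6, 8}, keep only states in Sat with every successor in Z. Z1 = {2, 5, 6, 8}; fixed.
Sat(AG (b | ~p)) = {2, 5, 6, 8}
|Sat(AG (b | ~p))| = |{2, 5, 6, 8}| = 4.

4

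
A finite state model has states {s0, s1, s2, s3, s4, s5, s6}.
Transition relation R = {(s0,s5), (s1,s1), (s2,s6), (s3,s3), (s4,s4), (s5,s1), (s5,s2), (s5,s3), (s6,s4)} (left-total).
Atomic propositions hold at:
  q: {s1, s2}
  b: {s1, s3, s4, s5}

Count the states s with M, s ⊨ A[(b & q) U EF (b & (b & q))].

Sat(b & q) = {s1}
Sat(b & (b & q)) = {s1}
EF (b & (b & q)): least fixpoint, start Z0 = {s1}, add states with some successor in Z. Z1 = {s1, s5}; Z2 = {s0, s1, s5}; fixed.
Sat(EF (b & (b & q))) = {s0, s1, s5}
A[(b & q) U EF (b & (b & q))]: least fixpoint, start Z0 = Sat(EF (b & (b & q))) = {s0, s1, s5}, add states in Sat(b & q) with every successor in Z. Already a fixed point.
Sat(A[(b & q) U EF (b & (b & q))]) = {s0, s1, s5}
|Sat(A[(b & q) U EF (b & (b & q))])| = |{s0, s1, s5}| = 3.

3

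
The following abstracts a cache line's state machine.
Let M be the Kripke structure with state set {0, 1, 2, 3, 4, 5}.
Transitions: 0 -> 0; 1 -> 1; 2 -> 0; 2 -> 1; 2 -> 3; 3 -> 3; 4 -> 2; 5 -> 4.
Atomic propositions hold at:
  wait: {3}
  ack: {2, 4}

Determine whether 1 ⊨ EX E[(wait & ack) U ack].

Sat(wait & ack) = ∅
E[(wait & ack) U ack]: least fixpoint, start Z0 = Sat(ack) = {2, 4}, add states in Sat(wait & ack) with some successor in Z. Already a fixed point.
Sat(E[(wait & ack) U ack]) = {2, 4}
Sat(EX E[(wait & ack) U ack]) = {s : some successor in {2, 4}} = {4, 5}
1 ∉ Sat(EX E[(wait & ack) U ack]) = {4, 5}, so the formula does not hold at 1.

No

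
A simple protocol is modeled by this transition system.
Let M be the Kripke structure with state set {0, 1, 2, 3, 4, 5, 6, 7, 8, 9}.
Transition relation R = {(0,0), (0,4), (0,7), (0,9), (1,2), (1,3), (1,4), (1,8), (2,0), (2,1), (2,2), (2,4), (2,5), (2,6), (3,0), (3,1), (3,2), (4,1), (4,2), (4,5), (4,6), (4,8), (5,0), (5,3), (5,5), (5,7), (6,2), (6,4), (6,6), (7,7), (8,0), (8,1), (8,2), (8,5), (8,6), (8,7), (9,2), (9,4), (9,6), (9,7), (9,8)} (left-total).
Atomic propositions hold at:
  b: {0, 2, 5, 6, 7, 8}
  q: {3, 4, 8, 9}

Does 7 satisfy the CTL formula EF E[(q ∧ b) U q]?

No

Sat(q ∧ b) = {8}
E[(q ∧ b) U q]: least fixpoint, start Z0 = Sat(q) = {3, 4, 8, 9}, add states in Sat(q ∧ b) with some successor in Z. Already a fixed point.
Sat(E[(q ∧ b) U q]) = {3, 4, 8, 9}
EF E[(q ∧ b) U q]: least fixpoint, start Z0 = {3, 4, 8, 9}, add states with some successor in Z. Z1 = {0, 1, 2, 3, 4, 5, 6, 8, 9}; fixed.
Sat(EF E[(q ∧ b) U q]) = {0, 1, 2, 3, 4, 5, 6, 8, 9}
7 ∉ Sat(EF E[(q ∧ b) U q]) = {0, 1, 2, 3, 4, 5, 6, 8, 9}, so the formula does not hold at 7.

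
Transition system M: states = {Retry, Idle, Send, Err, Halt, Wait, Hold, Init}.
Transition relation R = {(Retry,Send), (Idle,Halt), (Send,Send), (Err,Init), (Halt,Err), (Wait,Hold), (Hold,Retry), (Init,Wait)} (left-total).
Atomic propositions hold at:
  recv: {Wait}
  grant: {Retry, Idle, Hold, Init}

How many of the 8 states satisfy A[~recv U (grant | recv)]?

7

Sat(~recv) = {Retry, Idle, Send, Err, Halt, Hold, Init}
Sat(grant | recv) = {Retry, Idle, Wait, Hold, Init}
A[~recv U (grant | recv)]: least fixpoint, start Z0 = Sat((grant | recv)) = {Retry, Idle, Wait, Hold, Init}, add states in Sat(~recv) with every successor in Z. Z1 = {Retry, Idle, Err, Wait, Hold, Init}; Z2 = {Retry, Idle, Err, Halt, Wait, Hold, Init}; fixed.
Sat(A[~recv U (grant | recv)]) = {Retry, Idle, Err, Halt, Wait, Hold, Init}
|Sat(A[~recv U (grant | recv)])| = |{Retry, Idle, Err, Halt, Wait, Hold, Init}| = 7.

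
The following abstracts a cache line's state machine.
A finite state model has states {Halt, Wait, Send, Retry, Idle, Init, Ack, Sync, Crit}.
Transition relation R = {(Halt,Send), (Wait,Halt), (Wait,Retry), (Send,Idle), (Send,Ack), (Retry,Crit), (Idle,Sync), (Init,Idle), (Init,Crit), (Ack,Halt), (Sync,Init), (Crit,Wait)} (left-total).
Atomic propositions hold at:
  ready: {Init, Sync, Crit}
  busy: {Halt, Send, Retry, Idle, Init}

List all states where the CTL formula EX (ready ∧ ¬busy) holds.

{Retry, Idle, Init}

Sat(¬busy) = {Wait, Ack, Sync, Crit}
Sat(ready ∧ ¬busy) = {Sync, Crit}
Sat(EX (ready ∧ ¬busy)) = {s : some successor in {Sync, Crit}} = {Retry, Idle, Init}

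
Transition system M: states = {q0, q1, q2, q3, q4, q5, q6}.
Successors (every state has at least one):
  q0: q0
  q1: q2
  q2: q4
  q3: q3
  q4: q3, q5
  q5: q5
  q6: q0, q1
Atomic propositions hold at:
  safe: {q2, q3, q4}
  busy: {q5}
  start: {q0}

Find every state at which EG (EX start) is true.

{q0, q6}

Sat(EX start) = {s : some successor in {q0}} = {q0, q6}
EG (EX start): greatest fixpoint, start Z0 = {q0, q6}, keep only states in Sat with some successor in Z. Already a fixed point.
Sat(EG (EX start)) = {q0, q6}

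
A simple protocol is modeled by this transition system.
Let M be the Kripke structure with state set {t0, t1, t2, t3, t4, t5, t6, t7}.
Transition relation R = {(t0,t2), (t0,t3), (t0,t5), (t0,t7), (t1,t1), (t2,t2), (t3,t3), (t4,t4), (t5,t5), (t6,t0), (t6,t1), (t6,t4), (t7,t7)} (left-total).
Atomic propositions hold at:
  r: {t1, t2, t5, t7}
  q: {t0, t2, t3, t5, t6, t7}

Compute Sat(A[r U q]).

{t0, t2, t3, t5, t6, t7}

A[r U q]: least fixpoint, start Z0 = Sat(q) = {t0, t2, t3, t5, t6, t7}, add states in Sat(r) with every successor in Z. Already a fixed point.
Sat(A[r U q]) = {t0, t2, t3, t5, t6, t7}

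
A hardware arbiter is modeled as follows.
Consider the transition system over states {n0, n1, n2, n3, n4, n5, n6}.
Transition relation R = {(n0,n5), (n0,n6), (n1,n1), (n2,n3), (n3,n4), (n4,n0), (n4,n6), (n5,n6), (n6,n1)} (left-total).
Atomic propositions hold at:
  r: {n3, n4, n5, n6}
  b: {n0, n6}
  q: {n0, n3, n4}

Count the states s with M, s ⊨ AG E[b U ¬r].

Sat(¬r) = {n0, n1, n2}
E[b U ¬r]: least fixpoint, start Z0 = Sat(¬r) = {n0, n1, n2}, add states in Sat(b) with some successor in Z. Z1 = {n0, n1, n2, n6}; fixed.
Sat(E[b U ¬r]) = {n0, n1, n2, n6}
AG E[b U ¬r]: greatest fixpoint, start Z0 = {n0, n1, n2, n6}, keep only states in Sat with every successor in Z. Z1 = {n1, n6}; fixed.
Sat(AG E[b U ¬r]) = {n1, n6}
|Sat(AG E[b U ¬r])| = |{n1, n6}| = 2.

2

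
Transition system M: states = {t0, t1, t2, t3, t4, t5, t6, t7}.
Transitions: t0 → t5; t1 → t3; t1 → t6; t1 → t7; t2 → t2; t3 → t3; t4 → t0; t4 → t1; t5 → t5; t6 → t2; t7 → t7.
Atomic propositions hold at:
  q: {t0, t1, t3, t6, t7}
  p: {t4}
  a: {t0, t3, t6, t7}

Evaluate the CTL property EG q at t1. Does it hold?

EG q: greatest fixpoint, start Z0 = {t0, t1, t3, t6, t7}, keep only states in Sat with some successor in Z. Z1 = {t1, t3, t7}; fixed.
Sat(EG q) = {t1, t3, t7}
t1 ∈ Sat(EG q) = {t1, t3, t7}, so the formula holds at t1.

Yes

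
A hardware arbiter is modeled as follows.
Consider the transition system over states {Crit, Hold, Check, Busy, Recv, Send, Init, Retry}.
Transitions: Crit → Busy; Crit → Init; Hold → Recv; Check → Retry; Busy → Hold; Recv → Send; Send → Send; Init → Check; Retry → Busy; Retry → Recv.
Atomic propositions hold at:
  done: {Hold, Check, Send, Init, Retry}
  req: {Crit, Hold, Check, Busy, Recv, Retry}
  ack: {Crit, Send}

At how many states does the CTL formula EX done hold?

6

Sat(EX done) = {s : some successor in {Hold, Check, Send, Init, Retry}} = {Crit, Check, Busy, Recv, Send, Init}
|Sat(EX done)| = |{Crit, Check, Busy, Recv, Send, Init}| = 6.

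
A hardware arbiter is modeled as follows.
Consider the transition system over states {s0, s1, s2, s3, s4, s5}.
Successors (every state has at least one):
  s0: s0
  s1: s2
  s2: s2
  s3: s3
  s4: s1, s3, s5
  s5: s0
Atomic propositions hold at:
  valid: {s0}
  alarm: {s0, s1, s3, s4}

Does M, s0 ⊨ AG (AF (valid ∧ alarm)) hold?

Yes

Sat(valid ∧ alarm) = {s0}
AF (valid ∧ alarm): least fixpoint, start Z0 = {s0}, add states with every successor in Z. Z1 = {s0, s5}; fixed.
Sat(AF (valid ∧ alarm)) = {s0, s5}
AG (AF (valid ∧ alarm)): greatest fixpoint, start Z0 = {s0, s5}, keep only states in Sat with every successor in Z. Already a fixed point.
Sat(AG (AF (valid ∧ alarm))) = {s0, s5}
s0 ∈ Sat(AG (AF (valid ∧ alarm))) = {s0, s5}, so the formula holds at s0.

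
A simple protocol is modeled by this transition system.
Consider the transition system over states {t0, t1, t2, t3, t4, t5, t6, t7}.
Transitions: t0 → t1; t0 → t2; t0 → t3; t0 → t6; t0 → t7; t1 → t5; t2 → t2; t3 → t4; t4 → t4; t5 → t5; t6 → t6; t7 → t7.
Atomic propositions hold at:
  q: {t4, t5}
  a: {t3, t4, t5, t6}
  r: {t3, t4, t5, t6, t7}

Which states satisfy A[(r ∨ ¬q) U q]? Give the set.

Sat(¬q) = {t0, t1, t2, t3, t6, t7}
Sat(r ∨ ¬q) = {t0, t1, t2, t3, t4, t5, t6, t7}
A[(r ∨ ¬q) U q]: least fixpoint, start Z0 = Sat(q) = {t4, t5}, add states in Sat(r ∨ ¬q) with every successor in Z. Z1 = {t1, t3, t4, t5}; fixed.
Sat(A[(r ∨ ¬q) U q]) = {t1, t3, t4, t5}

{t1, t3, t4, t5}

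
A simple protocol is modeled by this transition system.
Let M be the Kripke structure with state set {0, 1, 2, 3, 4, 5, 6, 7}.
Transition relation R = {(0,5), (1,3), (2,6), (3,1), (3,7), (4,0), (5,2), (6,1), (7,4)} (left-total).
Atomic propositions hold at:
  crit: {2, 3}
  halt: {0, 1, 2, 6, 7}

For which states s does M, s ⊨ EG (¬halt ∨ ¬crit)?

{1, 3, 6}

Sat(¬halt) = {3, 4, 5}
Sat(¬crit) = {0, 1, 4, 5, 6, 7}
Sat(¬halt ∨ ¬crit) = {0, 1, 3, 4, 5, 6, 7}
EG (¬halt ∨ ¬crit): greatest fixpoint, start Z0 = {0, 1, 3, 4, 5, 6, 7}, keep only states in Sat with some successor in Z. Z1 = {0, 1, 3, 4, 6, 7}; Z2 = {1, 3, 4, 6, 7}; Z3 = {1, 3, 6, 7}; Z4 = {1, 3, 6}; fixed.
Sat(EG (¬halt ∨ ¬crit)) = {1, 3, 6}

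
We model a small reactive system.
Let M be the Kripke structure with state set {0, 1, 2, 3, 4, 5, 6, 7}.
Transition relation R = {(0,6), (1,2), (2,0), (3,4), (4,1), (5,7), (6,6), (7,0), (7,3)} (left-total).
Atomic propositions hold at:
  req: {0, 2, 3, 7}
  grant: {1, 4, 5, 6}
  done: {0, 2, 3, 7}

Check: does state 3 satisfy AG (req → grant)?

No

Sat(req → grant) = {1, 4, 5, 6}
AG (req → grant): greatest fixpoint, start Z0 = {1, 4, 5, 6}, keep only states in Sat with every successor in Z. Z1 = {4, 6}; Z2 = {6}; fixed.
Sat(AG (req → grant)) = {6}
3 ∉ Sat(AG (req → grant)) = {6}, so the formula does not hold at 3.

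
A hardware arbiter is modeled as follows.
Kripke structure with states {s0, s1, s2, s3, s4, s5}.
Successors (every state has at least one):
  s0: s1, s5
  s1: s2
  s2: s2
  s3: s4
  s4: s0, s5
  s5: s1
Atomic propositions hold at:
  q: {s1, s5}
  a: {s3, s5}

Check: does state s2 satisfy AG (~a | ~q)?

Yes

Sat(~a) = {s0, s1, s2, s4}
Sat(~q) = {s0, s2, s3, s4}
Sat(~a | ~q) = {s0, s1, s2, s3, s4}
AG (~a | ~q): greatest fixpoint, start Z0 = {s0, s1, s2, s3, s4}, keep only states in Sat with every successor in Z. Z1 = {s1, s2, s3}; Z2 = {s1, s2}; fixed.
Sat(AG (~a | ~q)) = {s1, s2}
s2 ∈ Sat(AG (~a | ~q)) = {s1, s2}, so the formula holds at s2.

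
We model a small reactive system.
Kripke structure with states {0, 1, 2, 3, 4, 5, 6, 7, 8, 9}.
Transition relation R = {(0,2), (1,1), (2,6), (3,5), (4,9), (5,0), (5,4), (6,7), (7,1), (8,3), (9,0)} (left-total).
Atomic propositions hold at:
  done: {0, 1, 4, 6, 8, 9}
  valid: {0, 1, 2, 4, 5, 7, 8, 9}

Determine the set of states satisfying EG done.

EG done: greatest fixpoint, start Z0 = {0, 1, 4, 6, 8, 9}, keep only states in Sat with some successor in Z. Z1 = {1, 4, 9}; Z2 = {1, 4}; Z3 = {1}; fixed.
Sat(EG done) = {1}

{1}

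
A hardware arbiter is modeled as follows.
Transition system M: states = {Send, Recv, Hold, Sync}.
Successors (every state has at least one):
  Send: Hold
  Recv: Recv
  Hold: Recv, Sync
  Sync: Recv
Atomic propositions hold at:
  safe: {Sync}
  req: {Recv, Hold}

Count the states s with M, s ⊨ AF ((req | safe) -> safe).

2

Sat(req | safe) = {Recv, Hold, Sync}
Sat((req | safe) -> safe) = {Send, Sync}
AF ((req | safe) -> safe): least fixpoint, start Z0 = {Send, Sync}, add states with every successor in Z. Already a fixed point.
Sat(AF ((req | safe) -> safe)) = {Send, Sync}
|Sat(AF ((req | safe) -> safe))| = |{Send, Sync}| = 2.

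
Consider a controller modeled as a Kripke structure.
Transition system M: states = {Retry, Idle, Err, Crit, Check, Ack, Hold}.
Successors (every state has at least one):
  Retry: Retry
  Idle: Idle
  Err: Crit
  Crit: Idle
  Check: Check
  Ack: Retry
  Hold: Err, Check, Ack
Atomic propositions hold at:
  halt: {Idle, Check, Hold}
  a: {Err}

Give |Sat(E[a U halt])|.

E[a U halt]: least fixpoint, start Z0 = Sat(halt) = {Idle, Check, Hold}, add states in Sat(a) with some successor in Z. Already a fixed point.
Sat(E[a U halt]) = {Idle, Check, Hold}
|Sat(E[a U halt])| = |{Idle, Check, Hold}| = 3.

3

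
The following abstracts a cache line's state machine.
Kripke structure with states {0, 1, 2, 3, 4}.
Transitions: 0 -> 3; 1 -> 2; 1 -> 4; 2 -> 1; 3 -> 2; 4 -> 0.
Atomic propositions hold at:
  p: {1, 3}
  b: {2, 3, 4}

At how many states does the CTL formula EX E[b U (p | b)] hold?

Sat(p | b) = {1, 2, 3, 4}
E[b U (p | b)]: least fixpoint, start Z0 = Sat((p | b)) = {1, 2, 3, 4}, add states in Sat(b) with some successor in Z. Already a fixed point.
Sat(E[b U (p | b)]) = {1, 2, 3, 4}
Sat(EX E[b U (p | b)]) = {s : some successor in {1, 2, 3, 4}} = {0, 1, 2, 3}
|Sat(EX E[b U (p | b)])| = |{0, 1, 2, 3}| = 4.

4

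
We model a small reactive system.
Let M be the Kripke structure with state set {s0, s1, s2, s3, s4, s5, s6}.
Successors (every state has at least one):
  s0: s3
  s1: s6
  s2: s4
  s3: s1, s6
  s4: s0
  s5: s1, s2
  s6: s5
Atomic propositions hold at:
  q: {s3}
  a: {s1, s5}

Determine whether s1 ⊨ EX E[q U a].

E[q U a]: least fixpoint, start Z0 = Sat(a) = {s1, s5}, add states in Sat(q) with some successor in Z. Z1 = {s1, s3, s5}; fixed.
Sat(E[q U a]) = {s1, s3, s5}
Sat(EX E[q U a]) = {s : some successor in {s1, s3, s5}} = {s0, s3, s5, s6}
s1 ∉ Sat(EX E[q U a]) = {s0, s3, s5, s6}, so the formula does not hold at s1.

No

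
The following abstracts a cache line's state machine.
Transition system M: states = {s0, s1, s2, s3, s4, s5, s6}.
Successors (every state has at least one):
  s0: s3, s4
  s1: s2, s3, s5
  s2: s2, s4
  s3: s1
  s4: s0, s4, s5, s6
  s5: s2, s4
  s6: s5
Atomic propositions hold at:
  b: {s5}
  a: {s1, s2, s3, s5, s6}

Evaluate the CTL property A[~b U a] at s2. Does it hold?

Yes

Sat(~b) = {s0, s1, s2, s3, s4, s6}
A[~b U a]: least fixpoint, start Z0 = Sat(a) = {s1, s2, s3, s5, s6}, add states in Sat(~b) with every successor in Z. Already a fixed point.
Sat(A[~b U a]) = {s1, s2, s3, s5, s6}
s2 ∈ Sat(A[~b U a]) = {s1, s2, s3, s5, s6}, so the formula holds at s2.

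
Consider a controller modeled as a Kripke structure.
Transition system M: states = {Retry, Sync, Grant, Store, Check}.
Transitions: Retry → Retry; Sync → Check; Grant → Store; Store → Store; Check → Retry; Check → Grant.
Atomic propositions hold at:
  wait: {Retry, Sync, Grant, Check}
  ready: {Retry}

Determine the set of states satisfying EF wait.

EF wait: least fixpoint, start Z0 = {Retry, Sync, Grant, Check}, add states with some successor in Z. Already a fixed point.
Sat(EF wait) = {Retry, Sync, Grant, Check}

{Retry, Sync, Grant, Check}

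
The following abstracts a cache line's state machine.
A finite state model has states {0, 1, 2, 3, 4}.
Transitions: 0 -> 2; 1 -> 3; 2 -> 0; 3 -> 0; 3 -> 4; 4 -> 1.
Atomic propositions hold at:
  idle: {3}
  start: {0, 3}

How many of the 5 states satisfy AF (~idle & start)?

2

Sat(~idle) = {0, 1, 2, 4}
Sat(~idle & start) = {0}
AF (~idle & start): least fixpoint, start Z0 = {0}, add states with every successor in Z. Z1 = {0, 2}; fixed.
Sat(AF (~idle & start)) = {0, 2}
|Sat(AF (~idle & start))| = |{0, 2}| = 2.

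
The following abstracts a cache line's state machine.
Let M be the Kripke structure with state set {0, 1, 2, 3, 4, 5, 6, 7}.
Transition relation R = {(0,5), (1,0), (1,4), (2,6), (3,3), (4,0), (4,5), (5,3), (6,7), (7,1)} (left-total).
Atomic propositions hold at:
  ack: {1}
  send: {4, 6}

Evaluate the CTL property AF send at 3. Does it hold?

No

AF send: least fixpoint, start Z0 = {4, 6}, add states with every successor in Z. Z1 = {2, 4, 6}; fixed.
Sat(AF send) = {2, 4, 6}
3 ∉ Sat(AF send) = {2, 4, 6}, so the formula does not hold at 3.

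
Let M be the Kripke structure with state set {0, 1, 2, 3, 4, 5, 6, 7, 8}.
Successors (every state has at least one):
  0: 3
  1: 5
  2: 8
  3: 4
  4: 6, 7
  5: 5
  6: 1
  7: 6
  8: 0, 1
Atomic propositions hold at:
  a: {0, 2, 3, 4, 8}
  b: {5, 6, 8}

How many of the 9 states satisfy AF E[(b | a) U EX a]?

Sat(b | a) = {0, 2, 3, 4, 5, 6, 8}
Sat(EX a) = {s : some successor in {0, 2, 3, 4, 8}} = {0, 2, 3, 8}
E[(b | a) U EX a]: least fixpoint, start Z0 = Sat(EX a) = {0, 2, 3, 8}, add states in Sat(b | a) with some successor in Z. Already a fixed point.
Sat(E[(b | a) U EX a]) = {0, 2, 3, 8}
AF E[(b | a) U EX a]: least fixpoint, start Z0 = {0, 2, 3, 8}, add states with every successor in Z. Already a fixed point.
Sat(AF E[(b | a) U EX a]) = {0, 2, 3, 8}
|Sat(AF E[(b | a) U EX a])| = |{0, 2, 3, 8}| = 4.

4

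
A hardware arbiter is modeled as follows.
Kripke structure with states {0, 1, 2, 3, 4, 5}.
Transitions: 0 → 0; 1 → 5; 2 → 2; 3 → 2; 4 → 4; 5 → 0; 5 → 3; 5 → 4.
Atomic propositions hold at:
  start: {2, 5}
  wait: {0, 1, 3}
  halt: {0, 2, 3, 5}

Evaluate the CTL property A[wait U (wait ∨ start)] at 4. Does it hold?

No

Sat(wait ∨ start) = {0, 1, 2, 3, 5}
A[wait U (wait ∨ start)]: least fixpoint, start Z0 = Sat((wait ∨ start)) = {0, 1, 2, 3, 5}, add states in Sat(wait) with every successor in Z. Already a fixed point.
Sat(A[wait U (wait ∨ start)]) = {0, 1, 2, 3, 5}
4 ∉ Sat(A[wait U (wait ∨ start)]) = {0, 1, 2, 3, 5}, so the formula does not hold at 4.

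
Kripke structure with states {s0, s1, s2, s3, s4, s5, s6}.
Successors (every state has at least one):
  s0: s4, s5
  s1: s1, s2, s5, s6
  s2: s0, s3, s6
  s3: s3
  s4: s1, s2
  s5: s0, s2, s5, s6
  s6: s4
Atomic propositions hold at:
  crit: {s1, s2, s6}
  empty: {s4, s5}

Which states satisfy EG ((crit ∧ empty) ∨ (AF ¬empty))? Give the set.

{s0, s1, s2, s3, s4, s6}

Sat(crit ∧ empty) = ∅
Sat(¬empty) = {s0, s1, s2, s3, s6}
AF ¬empty: least fixpoint, start Z0 = {s0, s1, s2, s3, s6}, add states with every successor in Z. Z1 = {s0, s1, s2, s3, s4, s6}; fixed.
Sat(AF ¬empty) = {s0, s1, s2, s3, s4, s6}
Sat((crit ∧ empty) ∨ (AF ¬empty)) = {s0, s1, s2, s3, s4, s6}
EG ((crit ∧ empty) ∨ (AF ¬empty)): greatest fixpoint, start Z0 = {s0, s1, s2, s3, s4, s6}, keep only states in Sat with some successor in Z. Already a fixed point.
Sat(EG ((crit ∧ empty) ∨ (AF ¬empty))) = {s0, s1, s2, s3, s4, s6}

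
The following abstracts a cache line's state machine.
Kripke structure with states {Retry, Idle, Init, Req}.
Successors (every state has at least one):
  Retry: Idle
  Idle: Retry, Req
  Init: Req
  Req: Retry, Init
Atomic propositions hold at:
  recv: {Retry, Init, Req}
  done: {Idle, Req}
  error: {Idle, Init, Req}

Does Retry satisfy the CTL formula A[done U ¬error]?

Sat(¬error) = {Retry}
A[done U ¬error]: least fixpoint, start Z0 = Sat(¬error) = {Retry}, add states in Sat(done) with every successor in Z. Already a fixed point.
Sat(A[done U ¬error]) = {Retry}
Retry ∈ Sat(A[done U ¬error]) = {Retry}, so the formula holds at Retry.

Yes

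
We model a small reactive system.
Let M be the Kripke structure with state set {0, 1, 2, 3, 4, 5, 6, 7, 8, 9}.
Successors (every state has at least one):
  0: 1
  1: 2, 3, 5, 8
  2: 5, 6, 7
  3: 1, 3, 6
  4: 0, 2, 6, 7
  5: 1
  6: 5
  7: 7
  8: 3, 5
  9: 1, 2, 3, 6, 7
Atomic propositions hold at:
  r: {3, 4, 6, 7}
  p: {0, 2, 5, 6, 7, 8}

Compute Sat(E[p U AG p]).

{2, 7}

AG p: greatest fixpoint, start Z0 = {0, 2, 5, 6, 7, 8}, keep only states in Sat with every successor in Z. Z1 = {2, 6, 7}; Z2 = {7}; fixed.
Sat(AG p) = {7}
E[p U AG p]: least fixpoint, start Z0 = Sat(AG p) = {7}, add states in Sat(p) with some successor in Z. Z1 = {2, 7}; fixed.
Sat(E[p U AG p]) = {2, 7}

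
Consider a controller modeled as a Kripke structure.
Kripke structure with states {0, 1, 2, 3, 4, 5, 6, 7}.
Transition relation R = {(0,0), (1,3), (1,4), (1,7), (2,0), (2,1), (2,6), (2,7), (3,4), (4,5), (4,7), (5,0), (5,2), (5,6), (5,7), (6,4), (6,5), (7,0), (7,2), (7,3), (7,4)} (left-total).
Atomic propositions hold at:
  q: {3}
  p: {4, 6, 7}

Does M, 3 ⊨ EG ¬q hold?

Sat(¬q) = {0, 1, 2, 4, 5, 6, 7}
EG ¬q: greatest fixpoint, start Z0 = {0, 1, 2, 4, 5, 6, 7}, keep only states in Sat with some successor in Z. Already a fixed point.
Sat(EG ¬q) = {0, 1, 2, 4, 5, 6, 7}
3 ∉ Sat(EG ¬q) = {0, 1, 2, 4, 5, 6, 7}, so the formula does not hold at 3.

No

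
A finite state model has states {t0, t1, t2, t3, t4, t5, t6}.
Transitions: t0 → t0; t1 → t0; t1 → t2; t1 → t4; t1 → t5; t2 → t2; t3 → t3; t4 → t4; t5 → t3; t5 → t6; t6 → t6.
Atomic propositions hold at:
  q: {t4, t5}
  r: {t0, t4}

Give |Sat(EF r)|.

3

EF r: least fixpoint, start Z0 = {t0, t4}, add states with some successor in Z. Z1 = {t0, t1, t4}; fixed.
Sat(EF r) = {t0, t1, t4}
|Sat(EF r)| = |{t0, t1, t4}| = 3.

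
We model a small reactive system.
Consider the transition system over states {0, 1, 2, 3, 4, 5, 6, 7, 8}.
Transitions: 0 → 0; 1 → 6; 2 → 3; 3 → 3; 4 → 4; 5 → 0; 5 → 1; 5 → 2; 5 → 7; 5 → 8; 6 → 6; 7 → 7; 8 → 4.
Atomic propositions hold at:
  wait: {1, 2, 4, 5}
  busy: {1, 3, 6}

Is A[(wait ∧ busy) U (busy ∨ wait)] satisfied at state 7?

Sat(wait ∧ busy) = {1}
Sat(busy ∨ wait) = {1, 2, 3, 4, 5, 6}
A[(wait ∧ busy) U (busy ∨ wait)]: least fixpoint, start Z0 = Sat((busy ∨ wait)) = {1, 2, 3, 4, 5, 6}, add states in Sat(wait ∧ busy) with every successor in Z. Already a fixed point.
Sat(A[(wait ∧ busy) U (busy ∨ wait)]) = {1, 2, 3, 4, 5, 6}
7 ∉ Sat(A[(wait ∧ busy) U (busy ∨ wait)]) = {1, 2, 3, 4, 5, 6}, so the formula does not hold at 7.

No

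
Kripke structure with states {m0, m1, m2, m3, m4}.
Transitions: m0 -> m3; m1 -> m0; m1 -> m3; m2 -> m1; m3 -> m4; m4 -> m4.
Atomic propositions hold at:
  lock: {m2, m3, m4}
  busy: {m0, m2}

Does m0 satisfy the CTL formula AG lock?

No

AG lock: greatest fixpoint, start Z0 = {m2, m3, m4}, keep only states in Sat with every successor in Z. Z1 = {m3, m4}; fixed.
Sat(AG lock) = {m3, m4}
m0 ∉ Sat(AG lock) = {m3, m4}, so the formula does not hold at m0.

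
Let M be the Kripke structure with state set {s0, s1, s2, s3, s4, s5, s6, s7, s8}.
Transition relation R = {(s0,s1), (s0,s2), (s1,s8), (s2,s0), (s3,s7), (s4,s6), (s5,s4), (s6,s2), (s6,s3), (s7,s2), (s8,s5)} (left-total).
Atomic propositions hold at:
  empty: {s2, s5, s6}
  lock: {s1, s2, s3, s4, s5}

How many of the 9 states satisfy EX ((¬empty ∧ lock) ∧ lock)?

3

Sat(¬empty) = {s0, s1, s3, s4, s7, s8}
Sat(¬empty ∧ lock) = {s1, s3, s4}
Sat((¬empty ∧ lock) ∧ lock) = {s1, s3, s4}
Sat(EX ((¬empty ∧ lock) ∧ lock)) = {s : some successor in {s1, s3, s4}} = {s0, s5, s6}
|Sat(EX ((¬empty ∧ lock) ∧ lock))| = |{s0, s5, s6}| = 3.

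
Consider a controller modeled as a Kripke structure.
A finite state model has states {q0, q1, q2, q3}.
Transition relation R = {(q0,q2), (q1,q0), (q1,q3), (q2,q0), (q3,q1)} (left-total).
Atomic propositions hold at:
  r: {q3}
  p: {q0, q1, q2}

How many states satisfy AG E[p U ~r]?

2

Sat(~r) = {q0, q1, q2}
E[p U ~r]: least fixpoint, start Z0 = Sat(~r) = {q0, q1, q2}, add states in Sat(p) with some successor in Z. Already a fixed point.
Sat(E[p U ~r]) = {q0, q1, q2}
AG E[p U ~r]: greatest fixpoint, start Z0 = {q0, q1, q2}, keep only states in Sat with every successor in Z. Z1 = {q0, q2}; fixed.
Sat(AG E[p U ~r]) = {q0, q2}
|Sat(AG E[p U ~r])| = |{q0, q2}| = 2.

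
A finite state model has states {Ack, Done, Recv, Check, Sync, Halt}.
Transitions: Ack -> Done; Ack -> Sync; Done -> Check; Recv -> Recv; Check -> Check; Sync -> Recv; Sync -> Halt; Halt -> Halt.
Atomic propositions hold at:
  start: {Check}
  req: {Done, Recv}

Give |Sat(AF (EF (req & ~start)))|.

4

Sat(~start) = {Ack, Done, Recv, Sync, Halt}
Sat(req & ~start) = {Done, Recv}
EF (req & ~start): least fixpoint, start Z0 = {Done, Recv}, add states with some successor in Z. Z1 = {Ack, Done, Recv, Sync}; fixed.
Sat(EF (req & ~start)) = {Ack, Done, Recv, Sync}
AF (EF (req & ~start)): least fixpoint, start Z0 = {Ack, Done, Recv, Sync}, add states with every successor in Z. Already a fixed point.
Sat(AF (EF (req & ~start))) = {Ack, Done, Recv, Sync}
|Sat(AF (EF (req & ~start)))| = |{Ack, Done, Recv, Sync}| = 4.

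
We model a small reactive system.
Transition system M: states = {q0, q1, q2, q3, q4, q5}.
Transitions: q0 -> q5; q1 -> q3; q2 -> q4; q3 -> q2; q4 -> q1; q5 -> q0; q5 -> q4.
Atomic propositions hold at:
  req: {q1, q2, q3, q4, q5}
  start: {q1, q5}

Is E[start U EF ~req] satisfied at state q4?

Sat(~req) = {q0}
EF ~req: least fixpoint, start Z0 = {q0}, add states with some successor in Z. Z1 = {q0, q5}; fixed.
Sat(EF ~req) = {q0, q5}
E[start U EF ~req]: least fixpoint, start Z0 = Sat(EF ~req) = {q0, q5}, add states in Sat(start) with some successor in Z. Already a fixed point.
Sat(E[start U EF ~req]) = {q0, q5}
q4 ∉ Sat(E[start U EF ~req]) = {q0, q5}, so the formula does not hold at q4.

No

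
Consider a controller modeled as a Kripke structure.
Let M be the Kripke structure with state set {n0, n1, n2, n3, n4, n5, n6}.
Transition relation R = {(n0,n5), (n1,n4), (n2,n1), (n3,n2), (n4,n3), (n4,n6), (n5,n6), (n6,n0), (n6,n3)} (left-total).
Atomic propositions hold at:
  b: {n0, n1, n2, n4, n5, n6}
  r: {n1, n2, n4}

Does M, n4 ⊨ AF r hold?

Yes

AF r: least fixpoint, start Z0 = {n1, n2, n4}, add states with every successor in Z. Z1 = {n1, n2, n3, n4}; fixed.
Sat(AF r) = {n1, n2, n3, n4}
n4 ∈ Sat(AF r) = {n1, n2, n3, n4}, so the formula holds at n4.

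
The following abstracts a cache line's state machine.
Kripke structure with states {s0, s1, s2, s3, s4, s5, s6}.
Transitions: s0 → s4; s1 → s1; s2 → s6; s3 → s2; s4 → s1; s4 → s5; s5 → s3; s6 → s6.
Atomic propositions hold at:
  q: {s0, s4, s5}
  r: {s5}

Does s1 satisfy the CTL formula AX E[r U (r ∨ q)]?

Sat(r ∨ q) = {s0, s4, s5}
E[r U (r ∨ q)]: least fixpoint, start Z0 = Sat((r ∨ q)) = {s0, s4, s5}, add states in Sat(r) with some successor in Z. Already a fixed point.
Sat(E[r U (r ∨ q)]) = {s0, s4, s5}
Sat(AX E[r U (r ∨ q)]) = {s : every successor in {s0, s4, s5}} = {s0}
s1 ∉ Sat(AX E[r U (r ∨ q)]) = {s0}, so the formula does not hold at s1.

No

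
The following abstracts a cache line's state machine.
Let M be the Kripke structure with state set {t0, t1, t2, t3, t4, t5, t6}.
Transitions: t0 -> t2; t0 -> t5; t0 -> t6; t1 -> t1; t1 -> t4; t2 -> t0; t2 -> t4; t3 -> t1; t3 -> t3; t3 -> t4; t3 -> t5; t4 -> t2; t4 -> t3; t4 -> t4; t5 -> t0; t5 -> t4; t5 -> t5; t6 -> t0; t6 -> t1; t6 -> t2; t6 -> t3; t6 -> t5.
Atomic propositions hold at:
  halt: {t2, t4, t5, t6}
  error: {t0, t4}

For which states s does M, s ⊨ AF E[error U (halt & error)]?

Sat(halt & error) = {t4}
E[error U (halt & error)]: least fixpoint, start Z0 = Sat((halt & error)) = {t4}, add states in Sat(error) with some successor in Z. Already a fixed point.
Sat(E[error U (halt & error)]) = {t4}
AF E[error U (halt & error)]: least fixpoint, start Z0 = {t4}, add states with every successor in Z. Already a fixed point.
Sat(AF E[error U (halt & error)]) = {t4}

{t4}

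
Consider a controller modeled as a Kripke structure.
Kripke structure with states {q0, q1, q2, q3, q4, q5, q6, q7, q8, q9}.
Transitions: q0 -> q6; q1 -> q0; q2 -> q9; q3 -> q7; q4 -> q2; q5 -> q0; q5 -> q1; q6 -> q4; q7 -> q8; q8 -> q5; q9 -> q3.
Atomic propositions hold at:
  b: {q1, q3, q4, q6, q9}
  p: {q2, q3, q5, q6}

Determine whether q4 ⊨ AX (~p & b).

No

Sat(~p) = {q0, q1, q4, q7, q8, q9}
Sat(~p & b) = {q1, q4, q9}
Sat(AX (~p & b)) = {s : every successor in {q1, q4, q9}} = {q2, q6}
q4 ∉ Sat(AX (~p & b)) = {q2, q6}, so the formula does not hold at q4.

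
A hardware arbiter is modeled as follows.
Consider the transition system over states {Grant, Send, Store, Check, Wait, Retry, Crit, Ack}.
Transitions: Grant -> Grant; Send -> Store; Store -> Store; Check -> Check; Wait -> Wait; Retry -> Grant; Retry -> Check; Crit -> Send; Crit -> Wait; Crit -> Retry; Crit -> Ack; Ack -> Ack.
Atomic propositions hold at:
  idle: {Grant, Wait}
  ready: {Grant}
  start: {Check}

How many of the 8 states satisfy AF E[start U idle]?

E[start U idle]: least fixpoint, start Z0 = Sat(idle) = {Grant, Wait}, add states in Sat(start) with some successor in Z. Already a fixed point.
Sat(E[start U idle]) = {Grant, Wait}
AF E[start U idle]: least fixpoint, start Z0 = {Grant, Wait}, add states with every successor in Z. Already a fixed point.
Sat(AF E[start U idle]) = {Grant, Wait}
|Sat(AF E[start U idle])| = |{Grant, Wait}| = 2.

2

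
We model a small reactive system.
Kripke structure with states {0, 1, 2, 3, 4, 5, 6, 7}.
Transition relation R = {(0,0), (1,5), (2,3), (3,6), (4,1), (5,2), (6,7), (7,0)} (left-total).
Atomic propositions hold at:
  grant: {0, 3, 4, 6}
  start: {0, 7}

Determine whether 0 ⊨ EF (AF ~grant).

No

Sat(~grant) = {1, 2, 5, 7}
AF ~grant: least fixpoint, start Z0 = {1, 2, 5, 7}, add states with every successor in Z. Z1 = {1, 2, 4, 5, 6, 7}; Z2 = {1, 2, 3, 4, 5, 6, 7}; fixed.
Sat(AF ~grant) = {1, 2, 3, 4, 5, 6, 7}
EF (AF ~grant): least fixpoint, start Z0 = {1, 2, 3, 4, 5, 6, 7}, add states with some successor in Z. Already a fixed point.
Sat(EF (AF ~grant)) = {1, 2, 3, 4, 5, 6, 7}
0 ∉ Sat(EF (AF ~grant)) = {1, 2, 3, 4, 5, 6, 7}, so the formula does not hold at 0.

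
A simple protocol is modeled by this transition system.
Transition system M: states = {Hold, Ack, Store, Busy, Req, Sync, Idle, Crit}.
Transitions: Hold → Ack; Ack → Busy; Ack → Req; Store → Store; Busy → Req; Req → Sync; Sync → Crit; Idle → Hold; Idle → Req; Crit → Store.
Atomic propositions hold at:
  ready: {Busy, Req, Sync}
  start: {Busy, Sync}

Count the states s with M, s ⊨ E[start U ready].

E[start U ready]: least fixpoint, start Z0 = Sat(ready) = {Busy, Req, Sync}, add states in Sat(start) with some successor in Z. Already a fixed point.
Sat(E[start U ready]) = {Busy, Req, Sync}
|Sat(E[start U ready])| = |{Busy, Req, Sync}| = 3.

3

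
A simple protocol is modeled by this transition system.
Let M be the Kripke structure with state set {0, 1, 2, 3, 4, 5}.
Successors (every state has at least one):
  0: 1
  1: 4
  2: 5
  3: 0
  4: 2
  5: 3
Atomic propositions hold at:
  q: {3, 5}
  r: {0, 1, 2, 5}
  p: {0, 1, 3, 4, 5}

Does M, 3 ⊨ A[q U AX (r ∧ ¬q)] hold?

Sat(¬q) = {0, 1, 2, 4}
Sat(r ∧ ¬q) = {0, 1, 2}
Sat(AX (r ∧ ¬q)) = {s : every successor in {0, 1, 2}} = {0, 3, 4}
A[q U AX (r ∧ ¬q)]: least fixpoint, start Z0 = Sat(AX (r ∧ ¬q)) = {0, 3, 4}, add states in Sat(q) with every successor in Z. Z1 = {0, 3, 4, 5}; fixed.
Sat(A[q U AX (r ∧ ¬q)]) = {0, 3, 4, 5}
3 ∈ Sat(A[q U AX (r ∧ ¬q)]) = {0, 3, 4, 5}, so the formula holds at 3.

Yes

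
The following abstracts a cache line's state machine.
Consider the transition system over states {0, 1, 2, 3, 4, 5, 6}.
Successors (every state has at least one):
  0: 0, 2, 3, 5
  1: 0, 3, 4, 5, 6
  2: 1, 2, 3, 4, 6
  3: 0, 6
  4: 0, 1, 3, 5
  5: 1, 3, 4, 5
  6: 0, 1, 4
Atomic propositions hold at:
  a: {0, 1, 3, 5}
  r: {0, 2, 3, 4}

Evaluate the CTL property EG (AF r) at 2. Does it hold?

Yes

AF r: least fixpoint, start Z0 = {0, 2, 3, 4}, add states with every successor in Z. Already a fixed point.
Sat(AF r) = {0, 2, 3, 4}
EG (AF r): greatest fixpoint, start Z0 = {0, 2, 3, 4}, keep only states in Sat with some successor in Z. Already a fixed point.
Sat(EG (AF r)) = {0, 2, 3, 4}
2 ∈ Sat(EG (AF r)) = {0, 2, 3, 4}, so the formula holds at 2.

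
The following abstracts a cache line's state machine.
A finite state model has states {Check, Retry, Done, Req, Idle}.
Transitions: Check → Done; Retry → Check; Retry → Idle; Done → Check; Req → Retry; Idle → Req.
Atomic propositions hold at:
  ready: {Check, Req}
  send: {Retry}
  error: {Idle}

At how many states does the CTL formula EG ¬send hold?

2

Sat(¬send) = {Check, Done, Req, Idle}
EG ¬send: greatest fixpoint, start Z0 = {Check, Done, Req, Idle}, keep only states in Sat with some successor in Z. Z1 = {Check, Done, Idle}; Z2 = {Check, Done}; fixed.
Sat(EG ¬send) = {Check, Done}
|Sat(EG ¬send)| = |{Check, Done}| = 2.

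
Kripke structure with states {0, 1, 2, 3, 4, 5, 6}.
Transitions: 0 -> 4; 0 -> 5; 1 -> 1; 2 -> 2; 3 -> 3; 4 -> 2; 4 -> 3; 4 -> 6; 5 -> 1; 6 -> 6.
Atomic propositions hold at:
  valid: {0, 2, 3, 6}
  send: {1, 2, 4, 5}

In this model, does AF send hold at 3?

AF send: least fixpoint, start Z0 = {1, 2, 4, 5}, add states with every successor in Z. Z1 = {0, 1, 2, 4, 5}; fixed.
Sat(AF send) = {0, 1, 2, 4, 5}
3 ∉ Sat(AF send) = {0, 1, 2, 4, 5}, so the formula does not hold at 3.

No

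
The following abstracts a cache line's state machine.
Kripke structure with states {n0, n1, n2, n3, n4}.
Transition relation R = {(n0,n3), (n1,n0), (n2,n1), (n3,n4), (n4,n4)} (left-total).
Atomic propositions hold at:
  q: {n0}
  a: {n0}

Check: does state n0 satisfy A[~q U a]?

Yes

Sat(~q) = {n1, n2, n3, n4}
A[~q U a]: least fixpoint, start Z0 = Sat(a) = {n0}, add states in Sat(~q) with every successor in Z. Z1 = {n0, n1}; Z2 = {n0, n1, n2}; fixed.
Sat(A[~q U a]) = {n0, n1, n2}
n0 ∈ Sat(A[~q U a]) = {n0, n1, n2}, so the formula holds at n0.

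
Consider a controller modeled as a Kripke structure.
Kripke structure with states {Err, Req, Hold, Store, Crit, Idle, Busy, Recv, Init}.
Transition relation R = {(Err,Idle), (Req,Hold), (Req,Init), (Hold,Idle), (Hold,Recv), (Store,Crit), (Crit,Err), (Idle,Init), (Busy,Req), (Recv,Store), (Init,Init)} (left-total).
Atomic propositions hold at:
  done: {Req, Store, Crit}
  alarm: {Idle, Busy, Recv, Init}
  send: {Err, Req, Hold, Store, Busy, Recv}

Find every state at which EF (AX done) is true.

{Req, Hold, Store, Busy, Recv}

Sat(AX done) = {s : every successor in {Req, Store, Crit}} = {Store, Busy, Recv}
EF (AX done): least fixpoint, start Z0 = {Store, Busy, Recv}, add states with some successor in Z. Z1 = {Hold, Store, Busy, Recv}; Z2 = {Req, Hold, Store, Busy, Recv}; fixed.
Sat(EF (AX done)) = {Req, Hold, Store, Busy, Recv}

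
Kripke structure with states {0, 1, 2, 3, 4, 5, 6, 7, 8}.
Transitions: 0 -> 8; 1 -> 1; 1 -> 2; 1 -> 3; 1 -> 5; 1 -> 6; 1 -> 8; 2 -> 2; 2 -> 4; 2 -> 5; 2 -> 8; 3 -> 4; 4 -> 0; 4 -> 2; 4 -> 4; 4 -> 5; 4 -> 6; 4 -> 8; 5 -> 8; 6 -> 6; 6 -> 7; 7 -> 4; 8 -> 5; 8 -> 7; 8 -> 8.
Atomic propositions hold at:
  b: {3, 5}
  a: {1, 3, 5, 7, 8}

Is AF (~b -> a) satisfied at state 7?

Yes

Sat(~b) = {0, 1, 2, 4, 6, 7, 8}
Sat(~b -> a) = {1, 3, 5, 7, 8}
AF (~b -> a): least fixpoint, start Z0 = {1, 3, 5, 7, 8}, add states with every successor in Z. Z1 = {0, 1, 3, 5, 7, 8}; fixed.
Sat(AF (~b -> a)) = {0, 1, 3, 5, 7, 8}
7 ∈ Sat(AF (~b -> a)) = {0, 1, 3, 5, 7, 8}, so the formula holds at 7.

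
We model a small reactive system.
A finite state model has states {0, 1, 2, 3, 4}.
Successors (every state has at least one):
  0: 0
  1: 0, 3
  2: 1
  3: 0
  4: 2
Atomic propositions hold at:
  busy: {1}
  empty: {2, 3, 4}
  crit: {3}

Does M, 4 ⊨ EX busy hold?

Sat(EX busy) = {s : some successor in {1}} = {2}
4 ∉ Sat(EX busy) = {2}, so the formula does not hold at 4.

No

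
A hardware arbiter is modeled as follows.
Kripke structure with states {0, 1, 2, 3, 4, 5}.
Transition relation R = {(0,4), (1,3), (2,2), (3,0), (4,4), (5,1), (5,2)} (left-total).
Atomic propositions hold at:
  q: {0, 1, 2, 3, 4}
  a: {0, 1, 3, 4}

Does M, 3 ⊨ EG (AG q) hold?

AG q: greatest fixpoint, start Z0 = {0, 1, 2, 3, 4}, keep only states in Sat with every successor in Z. Already a fixed point.
Sat(AG q) = {0, 1, 2, 3, 4}
EG (AG q): greatest fixpoint, start Z0 = {0, 1, 2, 3, 4}, keep only states in Sat with some successor in Z. Already a fixed point.
Sat(EG (AG q)) = {0, 1, 2, 3, 4}
3 ∈ Sat(EG (AG q)) = {0, 1, 2, 3, 4}, so the formula holds at 3.

Yes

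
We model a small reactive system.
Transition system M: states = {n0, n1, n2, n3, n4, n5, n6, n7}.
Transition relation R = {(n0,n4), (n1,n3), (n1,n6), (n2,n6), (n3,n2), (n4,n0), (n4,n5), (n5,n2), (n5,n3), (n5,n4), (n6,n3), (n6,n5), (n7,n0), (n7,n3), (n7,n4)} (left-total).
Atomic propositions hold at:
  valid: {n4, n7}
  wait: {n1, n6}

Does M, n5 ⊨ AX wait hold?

Sat(AX wait) = {s : every successor in {n1, n6}} = {n2}
n5 ∉ Sat(AX wait) = {n2}, so the formula does not hold at n5.

No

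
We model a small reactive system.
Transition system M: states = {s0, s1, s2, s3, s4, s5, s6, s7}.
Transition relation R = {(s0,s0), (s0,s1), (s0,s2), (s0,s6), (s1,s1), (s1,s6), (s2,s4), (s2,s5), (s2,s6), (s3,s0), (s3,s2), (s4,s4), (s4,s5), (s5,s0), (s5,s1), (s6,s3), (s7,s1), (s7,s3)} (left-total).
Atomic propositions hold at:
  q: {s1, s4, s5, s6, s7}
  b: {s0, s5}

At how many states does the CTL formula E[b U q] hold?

E[b U q]: least fixpoint, start Z0 = Sat(q) = {s1, s4, s5, s6, s7}, add states in Sat(b) with some successor in Z. Z1 = {s0, s1, s4, s5, s6, s7}; fixed.
Sat(E[b U q]) = {s0, s1, s4, s5, s6, s7}
|Sat(E[b U q])| = |{s0, s1, s4, s5, s6, s7}| = 6.

6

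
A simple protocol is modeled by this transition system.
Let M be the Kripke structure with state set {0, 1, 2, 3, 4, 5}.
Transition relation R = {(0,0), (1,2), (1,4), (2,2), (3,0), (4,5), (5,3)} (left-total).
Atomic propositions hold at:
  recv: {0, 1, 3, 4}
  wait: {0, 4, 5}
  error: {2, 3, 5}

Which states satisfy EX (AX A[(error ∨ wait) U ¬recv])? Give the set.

{1, 2}

Sat(error ∨ wait) = {0, 2, 3, 4, 5}
Sat(¬recv) = {2, 5}
A[(error ∨ wait) U ¬recv]: least fixpoint, start Z0 = Sat(¬recv) = {2, 5}, add states in Sat(error ∨ wait) with every successor in Z. Z1 = {2, 4, 5}; fixed.
Sat(A[(error ∨ wait) U ¬recv]) = {2, 4, 5}
Sat(AX A[(error ∨ wait) U ¬recv]) = {s : every successor in {2, 4, 5}} = {1, 2, 4}
Sat(EX (AX A[(error ∨ wait) U ¬recv])) = {s : some successor in {1, 2, 4}} = {1, 2}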